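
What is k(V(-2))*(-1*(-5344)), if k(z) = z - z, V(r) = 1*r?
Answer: 0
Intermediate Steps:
V(r) = r
k(z) = 0
k(V(-2))*(-1*(-5344)) = 0*(-1*(-5344)) = 0*5344 = 0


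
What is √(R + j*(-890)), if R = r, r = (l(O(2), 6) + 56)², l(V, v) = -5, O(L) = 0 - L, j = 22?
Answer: I*√16979 ≈ 130.3*I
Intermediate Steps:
O(L) = -L
r = 2601 (r = (-5 + 56)² = 51² = 2601)
R = 2601
√(R + j*(-890)) = √(2601 + 22*(-890)) = √(2601 - 19580) = √(-16979) = I*√16979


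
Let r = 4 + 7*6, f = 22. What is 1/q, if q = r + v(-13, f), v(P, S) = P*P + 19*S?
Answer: 1/633 ≈ 0.0015798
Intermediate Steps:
r = 46 (r = 4 + 42 = 46)
v(P, S) = P² + 19*S
q = 633 (q = 46 + ((-13)² + 19*22) = 46 + (169 + 418) = 46 + 587 = 633)
1/q = 1/633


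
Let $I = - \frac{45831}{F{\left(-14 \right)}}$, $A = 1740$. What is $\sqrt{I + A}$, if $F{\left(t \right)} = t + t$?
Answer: $\frac{\sqrt{661857}}{14} \approx 58.11$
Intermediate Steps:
$F{\left(t \right)} = 2 t$
$I = \frac{45831}{28}$ ($I = - \frac{45831}{2 \left(-14\right)} = - \frac{45831}{-28} = \left(-45831\right) \left(- \frac{1}{28}\right) = \frac{45831}{28} \approx 1636.8$)
$\sqrt{I + A} = \sqrt{\frac{45831}{28} + 1740} = \sqrt{\frac{94551}{28}} = \frac{\sqrt{661857}}{14}$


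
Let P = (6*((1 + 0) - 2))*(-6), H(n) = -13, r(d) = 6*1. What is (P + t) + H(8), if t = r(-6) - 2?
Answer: 27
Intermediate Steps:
r(d) = 6
t = 4 (t = 6 - 2 = 4)
P = 36 (P = (6*(1 - 2))*(-6) = (6*(-1))*(-6) = -6*(-6) = 36)
(P + t) + H(8) = (36 + 4) - 13 = 40 - 13 = 27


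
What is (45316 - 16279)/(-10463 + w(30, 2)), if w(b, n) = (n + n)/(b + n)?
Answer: -77432/27901 ≈ -2.7752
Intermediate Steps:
w(b, n) = 2*n/(b + n) (w(b, n) = (2*n)/(b + n) = 2*n/(b + n))
(45316 - 16279)/(-10463 + w(30, 2)) = (45316 - 16279)/(-10463 + 2*2/(30 + 2)) = 29037/(-10463 + 2*2/32) = 29037/(-10463 + 2*2*(1/32)) = 29037/(-10463 + ⅛) = 29037/(-83703/8) = 29037*(-8/83703) = -77432/27901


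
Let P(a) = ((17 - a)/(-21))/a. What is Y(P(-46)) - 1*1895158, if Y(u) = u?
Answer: -87177265/46 ≈ -1.8952e+6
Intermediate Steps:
P(a) = (-17/21 + a/21)/a (P(a) = ((17 - a)*(-1/21))/a = (-17/21 + a/21)/a)
Y(P(-46)) - 1*1895158 = (1/21)*(-17 - 46)/(-46) - 1*1895158 = (1/21)*(-1/46)*(-63) - 1895158 = 3/46 - 1895158 = -87177265/46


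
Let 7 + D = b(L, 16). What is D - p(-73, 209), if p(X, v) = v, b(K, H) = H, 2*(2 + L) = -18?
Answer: -200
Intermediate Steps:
L = -11 (L = -2 + (1/2)*(-18) = -2 - 9 = -11)
D = 9 (D = -7 + 16 = 9)
D - p(-73, 209) = 9 - 1*209 = 9 - 209 = -200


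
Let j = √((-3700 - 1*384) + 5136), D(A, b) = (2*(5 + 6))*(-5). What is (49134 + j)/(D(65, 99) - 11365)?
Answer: -16378/3825 - 2*√263/11475 ≈ -4.2847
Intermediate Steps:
D(A, b) = -110 (D(A, b) = (2*11)*(-5) = 22*(-5) = -110)
j = 2*√263 (j = √((-3700 - 384) + 5136) = √(-4084 + 5136) = √1052 = 2*√263 ≈ 32.435)
(49134 + j)/(D(65, 99) - 11365) = (49134 + 2*√263)/(-110 - 11365) = (49134 + 2*√263)/(-11475) = (49134 + 2*√263)*(-1/11475) = -16378/3825 - 2*√263/11475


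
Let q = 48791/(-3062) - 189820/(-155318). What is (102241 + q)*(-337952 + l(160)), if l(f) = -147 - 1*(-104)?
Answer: -8216178127985462355/237791858 ≈ -3.4552e+10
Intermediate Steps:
l(f) = -43 (l(f) = -147 + 104 = -43)
q = -3498445849/237791858 (q = 48791*(-1/3062) - 189820*(-1/155318) = -48791/3062 + 94910/77659 = -3498445849/237791858 ≈ -14.712)
(102241 + q)*(-337952 + l(160)) = (102241 - 3498445849/237791858)*(-337952 - 43) = (24308578907929/237791858)*(-337995) = -8216178127985462355/237791858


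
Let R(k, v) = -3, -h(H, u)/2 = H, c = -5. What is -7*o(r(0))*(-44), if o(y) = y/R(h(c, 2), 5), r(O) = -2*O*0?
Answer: 0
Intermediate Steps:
h(H, u) = -2*H
r(O) = 0
o(y) = -y/3 (o(y) = y/(-3) = y*(-⅓) = -y/3)
-7*o(r(0))*(-44) = -(-7)*0/3*(-44) = -7*0*(-44) = 0*(-44) = 0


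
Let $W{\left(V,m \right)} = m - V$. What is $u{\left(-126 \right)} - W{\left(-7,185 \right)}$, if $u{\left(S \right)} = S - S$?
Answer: $-192$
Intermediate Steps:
$u{\left(S \right)} = 0$
$u{\left(-126 \right)} - W{\left(-7,185 \right)} = 0 - \left(185 - -7\right) = 0 - \left(185 + 7\right) = 0 - 192 = -192$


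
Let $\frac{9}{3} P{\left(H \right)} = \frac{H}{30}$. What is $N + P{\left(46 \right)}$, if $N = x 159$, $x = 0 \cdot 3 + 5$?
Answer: $\frac{35798}{45} \approx 795.51$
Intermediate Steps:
$P{\left(H \right)} = \frac{H}{90}$ ($P{\left(H \right)} = \frac{H \frac{1}{30}}{3} = \frac{\frac{1}{30} H}{3} = \frac{H}{90}$)
$x = 5$ ($x = 0 + 5 = 5$)
$N = 795$ ($N = 5 \cdot 159 = 795$)
$N + P{\left(46 \right)} = 795 + \frac{1}{90} \cdot 46 = 795 + \frac{23}{45} = \frac{35798}{45}$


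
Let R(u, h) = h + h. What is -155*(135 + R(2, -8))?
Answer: -18445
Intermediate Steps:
R(u, h) = 2*h
-155*(135 + R(2, -8)) = -155*(135 + 2*(-8)) = -155*(135 - 16) = -155*119 = -18445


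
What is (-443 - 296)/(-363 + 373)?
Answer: -739/10 ≈ -73.900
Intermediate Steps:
(-443 - 296)/(-363 + 373) = -739/10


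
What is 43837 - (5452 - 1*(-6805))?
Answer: 31580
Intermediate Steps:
43837 - (5452 - 1*(-6805)) = 43837 - (5452 + 6805) = 43837 - 1*12257 = 43837 - 12257 = 31580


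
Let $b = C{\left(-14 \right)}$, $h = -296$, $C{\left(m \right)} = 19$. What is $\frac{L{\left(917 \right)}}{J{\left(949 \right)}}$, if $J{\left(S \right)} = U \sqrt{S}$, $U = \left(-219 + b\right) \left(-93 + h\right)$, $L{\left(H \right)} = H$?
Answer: $\frac{917 \sqrt{949}}{73832200} \approx 0.00038261$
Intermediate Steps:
$b = 19$
$U = 77800$ ($U = \left(-219 + 19\right) \left(-93 - 296\right) = \left(-200\right) \left(-389\right) = 77800$)
$J{\left(S \right)} = 77800 \sqrt{S}$
$\frac{L{\left(917 \right)}}{J{\left(949 \right)}} = \frac{917}{77800 \sqrt{949}} = 917 \frac{\sqrt{949}}{73832200} = \frac{917 \sqrt{949}}{73832200}$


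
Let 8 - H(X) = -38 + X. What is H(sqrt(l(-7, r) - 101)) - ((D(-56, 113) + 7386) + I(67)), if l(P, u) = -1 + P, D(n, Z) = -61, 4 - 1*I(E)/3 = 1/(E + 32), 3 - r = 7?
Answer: -240602/33 - I*sqrt(109) ≈ -7291.0 - 10.44*I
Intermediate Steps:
r = -4 (r = 3 - 1*7 = 3 - 7 = -4)
I(E) = 12 - 3/(32 + E) (I(E) = 12 - 3/(E + 32) = 12 - 3/(32 + E))
H(X) = 46 - X (H(X) = 8 - (-38 + X) = 8 + (38 - X) = 46 - X)
H(sqrt(l(-7, r) - 101)) - ((D(-56, 113) + 7386) + I(67)) = (46 - sqrt((-1 - 7) - 101)) - ((-61 + 7386) + 3*(127 + 4*67)/(32 + 67)) = (46 - sqrt(-8 - 101)) - (7325 + 3*(127 + 268)/99) = (46 - sqrt(-109)) - (7325 + 3*(1/99)*395) = (46 - I*sqrt(109)) - (7325 + 395/33) = (46 - I*sqrt(109)) - 1*242120/33 = (46 - I*sqrt(109)) - 242120/33 = -240602/33 - I*sqrt(109)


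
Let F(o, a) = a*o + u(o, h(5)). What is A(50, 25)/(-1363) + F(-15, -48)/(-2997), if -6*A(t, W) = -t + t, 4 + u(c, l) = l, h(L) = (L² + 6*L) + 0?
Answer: -257/999 ≈ -0.25726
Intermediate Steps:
h(L) = L² + 6*L
u(c, l) = -4 + l
A(t, W) = 0 (A(t, W) = -(-t + t)/6 = -⅙*0 = 0)
F(o, a) = 51 + a*o (F(o, a) = a*o + (-4 + 5*(6 + 5)) = a*o + (-4 + 5*11) = a*o + (-4 + 55) = a*o + 51 = 51 + a*o)
A(50, 25)/(-1363) + F(-15, -48)/(-2997) = 0/(-1363) + (51 - 48*(-15))/(-2997) = 0*(-1/1363) + (51 + 720)*(-1/2997) = 0 + 771*(-1/2997) = 0 - 257/999 = -257/999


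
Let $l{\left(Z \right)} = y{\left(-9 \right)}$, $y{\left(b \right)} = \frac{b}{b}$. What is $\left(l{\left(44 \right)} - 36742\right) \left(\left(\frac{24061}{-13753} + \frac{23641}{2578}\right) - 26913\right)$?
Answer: $\frac{35048842073127207}{35455234} \approx 9.8854 \cdot 10^{8}$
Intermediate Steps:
$y{\left(b \right)} = 1$
$l{\left(Z \right)} = 1$
$\left(l{\left(44 \right)} - 36742\right) \left(\left(\frac{24061}{-13753} + \frac{23641}{2578}\right) - 26913\right) = \left(1 - 36742\right) \left(\left(\frac{24061}{-13753} + \frac{23641}{2578}\right) - 26913\right) = - 36741 \left(\left(24061 \left(- \frac{1}{13753}\right) + 23641 \cdot \frac{1}{2578}\right) - 26913\right) = - 36741 \left(\left(- \frac{24061}{13753} + \frac{23641}{2578}\right) - 26913\right) = - 36741 \left(\frac{263105415}{35455234} - 26913\right) = \left(-36741\right) \left(- \frac{953943607227}{35455234}\right) = \frac{35048842073127207}{35455234}$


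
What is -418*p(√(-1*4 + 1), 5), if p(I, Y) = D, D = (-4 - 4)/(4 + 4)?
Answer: 418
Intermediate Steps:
D = -1 (D = -8/8 = -8*⅛ = -1)
p(I, Y) = -1
-418*p(√(-1*4 + 1), 5) = -418*(-1) = 418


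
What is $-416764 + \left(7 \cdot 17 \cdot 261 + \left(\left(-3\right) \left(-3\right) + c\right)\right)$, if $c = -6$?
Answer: $-385702$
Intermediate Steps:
$-416764 + \left(7 \cdot 17 \cdot 261 + \left(\left(-3\right) \left(-3\right) + c\right)\right) = -416764 + \left(7 \cdot 17 \cdot 261 - -3\right) = -416764 + \left(119 \cdot 261 + \left(9 - 6\right)\right) = -416764 + \left(31059 + 3\right) = -416764 + 31062 = -385702$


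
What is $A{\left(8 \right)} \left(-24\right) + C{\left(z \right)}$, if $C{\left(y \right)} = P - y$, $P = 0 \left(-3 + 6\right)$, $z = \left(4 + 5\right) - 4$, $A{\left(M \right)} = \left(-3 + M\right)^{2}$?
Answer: $-605$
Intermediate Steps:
$z = 5$ ($z = 9 - 4 = 5$)
$P = 0$ ($P = 0 \cdot 3 = 0$)
$C{\left(y \right)} = - y$ ($C{\left(y \right)} = 0 - y = - y$)
$A{\left(8 \right)} \left(-24\right) + C{\left(z \right)} = \left(-3 + 8\right)^{2} \left(-24\right) - 5 = 5^{2} \left(-24\right) - 5 = 25 \left(-24\right) - 5 = -600 - 5 = -605$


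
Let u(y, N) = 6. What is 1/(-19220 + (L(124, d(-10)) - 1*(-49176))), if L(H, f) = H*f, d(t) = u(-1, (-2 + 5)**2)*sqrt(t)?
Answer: 7489/225724324 - 93*I*sqrt(10)/112862162 ≈ 3.3178e-5 - 2.6058e-6*I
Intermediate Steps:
d(t) = 6*sqrt(t)
1/(-19220 + (L(124, d(-10)) - 1*(-49176))) = 1/(-19220 + (124*(6*sqrt(-10)) - 1*(-49176))) = 1/(-19220 + (124*(6*(I*sqrt(10))) + 49176)) = 1/(-19220 + (124*(6*I*sqrt(10)) + 49176)) = 1/(-19220 + (744*I*sqrt(10) + 49176)) = 1/(-19220 + (49176 + 744*I*sqrt(10))) = 1/(29956 + 744*I*sqrt(10))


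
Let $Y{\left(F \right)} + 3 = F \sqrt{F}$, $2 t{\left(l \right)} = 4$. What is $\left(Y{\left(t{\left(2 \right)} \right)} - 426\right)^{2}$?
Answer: $184049 - 1716 \sqrt{2} \approx 1.8162 \cdot 10^{5}$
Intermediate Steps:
$t{\left(l \right)} = 2$ ($t{\left(l \right)} = \frac{1}{2} \cdot 4 = 2$)
$Y{\left(F \right)} = -3 + F^{\frac{3}{2}}$ ($Y{\left(F \right)} = -3 + F \sqrt{F} = -3 + F^{\frac{3}{2}}$)
$\left(Y{\left(t{\left(2 \right)} \right)} - 426\right)^{2} = \left(\left(-3 + 2^{\frac{3}{2}}\right) - 426\right)^{2} = \left(\left(-3 + 2 \sqrt{2}\right) - 426\right)^{2} = \left(-429 + 2 \sqrt{2}\right)^{2}$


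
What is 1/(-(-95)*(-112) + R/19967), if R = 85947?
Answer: -19967/212362933 ≈ -9.4023e-5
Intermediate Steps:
1/(-(-95)*(-112) + R/19967) = 1/(-(-95)*(-112) + 85947/19967) = 1/(-1*10640 + 85947*(1/19967)) = 1/(-10640 + 85947/19967) = 1/(-212362933/19967) = -19967/212362933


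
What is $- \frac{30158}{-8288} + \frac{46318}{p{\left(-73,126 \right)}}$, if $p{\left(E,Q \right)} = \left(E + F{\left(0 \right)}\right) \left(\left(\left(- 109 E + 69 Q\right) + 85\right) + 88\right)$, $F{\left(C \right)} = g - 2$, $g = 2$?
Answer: $\frac{2290920277}{636182736} \approx 3.601$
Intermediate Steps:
$F{\left(C \right)} = 0$ ($F{\left(C \right)} = 2 - 2 = 0$)
$p{\left(E,Q \right)} = E \left(173 - 109 E + 69 Q\right)$ ($p{\left(E,Q \right)} = \left(E + 0\right) \left(\left(\left(- 109 E + 69 Q\right) + 85\right) + 88\right) = E \left(\left(85 - 109 E + 69 Q\right) + 88\right) = E \left(173 - 109 E + 69 Q\right)$)
$- \frac{30158}{-8288} + \frac{46318}{p{\left(-73,126 \right)}} = - \frac{30158}{-8288} + \frac{46318}{\left(-73\right) \left(173 - -7957 + 69 \cdot 126\right)} = \left(-30158\right) \left(- \frac{1}{8288}\right) + \frac{46318}{\left(-73\right) \left(173 + 7957 + 8694\right)} = \frac{15079}{4144} + \frac{46318}{\left(-73\right) 16824} = \frac{15079}{4144} + \frac{46318}{-1228152} = \frac{15079}{4144} + 46318 \left(- \frac{1}{1228152}\right) = \frac{15079}{4144} - \frac{23159}{614076} = \frac{2290920277}{636182736}$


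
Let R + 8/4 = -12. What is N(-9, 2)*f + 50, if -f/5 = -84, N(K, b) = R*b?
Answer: -11710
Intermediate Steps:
R = -14 (R = -2 - 12 = -14)
N(K, b) = -14*b
f = 420 (f = -5*(-84) = 420)
N(-9, 2)*f + 50 = -14*2*420 + 50 = -28*420 + 50 = -11760 + 50 = -11710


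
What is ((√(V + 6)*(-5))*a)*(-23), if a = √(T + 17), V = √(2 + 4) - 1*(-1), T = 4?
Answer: 115*√(147 + 21*√6) ≈ 1620.0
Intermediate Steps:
V = 1 + √6 (V = √6 + 1 = 1 + √6 ≈ 3.4495)
a = √21 (a = √(4 + 17) = √21 ≈ 4.5826)
((√(V + 6)*(-5))*a)*(-23) = ((√((1 + √6) + 6)*(-5))*√21)*(-23) = ((√(7 + √6)*(-5))*√21)*(-23) = ((-5*√(7 + √6))*√21)*(-23) = -5*√21*√(7 + √6)*(-23) = 115*√21*√(7 + √6)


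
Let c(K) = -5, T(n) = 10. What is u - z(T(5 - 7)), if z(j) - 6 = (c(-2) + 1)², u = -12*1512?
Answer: -18166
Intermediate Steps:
u = -18144
z(j) = 22 (z(j) = 6 + (-5 + 1)² = 6 + (-4)² = 6 + 16 = 22)
u - z(T(5 - 7)) = -18144 - 1*22 = -18144 - 22 = -18166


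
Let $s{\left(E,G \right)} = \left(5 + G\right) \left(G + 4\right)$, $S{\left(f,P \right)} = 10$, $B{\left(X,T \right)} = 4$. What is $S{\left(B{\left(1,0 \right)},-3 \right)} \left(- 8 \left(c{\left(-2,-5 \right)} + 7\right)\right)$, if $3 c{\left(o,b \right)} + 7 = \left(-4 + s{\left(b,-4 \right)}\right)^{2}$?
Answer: $-800$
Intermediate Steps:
$s{\left(E,G \right)} = \left(4 + G\right) \left(5 + G\right)$ ($s{\left(E,G \right)} = \left(5 + G\right) \left(4 + G\right) = \left(4 + G\right) \left(5 + G\right)$)
$c{\left(o,b \right)} = 3$ ($c{\left(o,b \right)} = - \frac{7}{3} + \frac{\left(-4 + \left(20 + \left(-4\right)^{2} + 9 \left(-4\right)\right)\right)^{2}}{3} = - \frac{7}{3} + \frac{\left(-4 + \left(20 + 16 - 36\right)\right)^{2}}{3} = - \frac{7}{3} + \frac{\left(-4 + 0\right)^{2}}{3} = - \frac{7}{3} + \frac{\left(-4\right)^{2}}{3} = - \frac{7}{3} + \frac{1}{3} \cdot 16 = - \frac{7}{3} + \frac{16}{3} = 3$)
$S{\left(B{\left(1,0 \right)},-3 \right)} \left(- 8 \left(c{\left(-2,-5 \right)} + 7\right)\right) = 10 \left(- 8 \left(3 + 7\right)\right) = 10 \left(\left(-8\right) 10\right) = 10 \left(-80\right) = -800$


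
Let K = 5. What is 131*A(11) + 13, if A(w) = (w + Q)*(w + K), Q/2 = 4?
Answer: 39837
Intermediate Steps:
Q = 8 (Q = 2*4 = 8)
A(w) = (5 + w)*(8 + w) (A(w) = (w + 8)*(w + 5) = (8 + w)*(5 + w) = (5 + w)*(8 + w))
131*A(11) + 13 = 131*(40 + 11² + 13*11) + 13 = 131*(40 + 121 + 143) + 13 = 131*304 + 13 = 39824 + 13 = 39837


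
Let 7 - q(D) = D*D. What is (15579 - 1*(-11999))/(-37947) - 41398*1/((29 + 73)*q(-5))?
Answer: 253382783/11611782 ≈ 21.821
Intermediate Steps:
q(D) = 7 - D**2 (q(D) = 7 - D*D = 7 - D**2)
(15579 - 1*(-11999))/(-37947) - 41398*1/((29 + 73)*q(-5)) = (15579 - 1*(-11999))/(-37947) - 41398*1/((7 - 1*(-5)**2)*(29 + 73)) = (15579 + 11999)*(-1/37947) - 41398*1/(102*(7 - 1*25)) = 27578*(-1/37947) - 41398*1/(102*(7 - 25)) = -27578/37947 - 41398/((-18*102)) = -27578/37947 - 41398/(-1836) = -27578/37947 - 41398*(-1/1836) = -27578/37947 + 20699/918 = 253382783/11611782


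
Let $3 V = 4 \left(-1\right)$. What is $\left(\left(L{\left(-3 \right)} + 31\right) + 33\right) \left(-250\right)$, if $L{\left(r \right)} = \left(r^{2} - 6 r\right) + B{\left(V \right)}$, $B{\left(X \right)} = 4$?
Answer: $-23750$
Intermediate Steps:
$V = - \frac{4}{3}$ ($V = \frac{4 \left(-1\right)}{3} = \frac{1}{3} \left(-4\right) = - \frac{4}{3} \approx -1.3333$)
$L{\left(r \right)} = 4 + r^{2} - 6 r$ ($L{\left(r \right)} = \left(r^{2} - 6 r\right) + 4 = 4 + r^{2} - 6 r$)
$\left(\left(L{\left(-3 \right)} + 31\right) + 33\right) \left(-250\right) = \left(\left(\left(4 + \left(-3\right)^{2} - -18\right) + 31\right) + 33\right) \left(-250\right) = \left(\left(\left(4 + 9 + 18\right) + 31\right) + 33\right) \left(-250\right) = \left(\left(31 + 31\right) + 33\right) \left(-250\right) = \left(62 + 33\right) \left(-250\right) = 95 \left(-250\right) = -23750$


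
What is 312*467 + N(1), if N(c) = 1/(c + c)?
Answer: 291409/2 ≈ 1.4570e+5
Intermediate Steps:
N(c) = 1/(2*c)
312*467 + N(1) = 312*467 + (1/2)/1 = 145704 + (1/2)*1 = 145704 + 1/2 = 291409/2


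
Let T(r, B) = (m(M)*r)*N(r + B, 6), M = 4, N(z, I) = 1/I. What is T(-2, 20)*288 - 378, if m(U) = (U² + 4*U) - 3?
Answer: -3162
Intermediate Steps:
m(U) = -3 + U² + 4*U
T(r, B) = 29*r/6 (T(r, B) = ((-3 + 4² + 4*4)*r)/6 = ((-3 + 16 + 16)*r)*(⅙) = (29*r)*(⅙) = 29*r/6)
T(-2, 20)*288 - 378 = ((29/6)*(-2))*288 - 378 = -29/3*288 - 378 = -2784 - 378 = -3162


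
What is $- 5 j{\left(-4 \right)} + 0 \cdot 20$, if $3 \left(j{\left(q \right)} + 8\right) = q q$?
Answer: $\frac{40}{3} \approx 13.333$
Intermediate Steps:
$j{\left(q \right)} = -8 + \frac{q^{2}}{3}$ ($j{\left(q \right)} = -8 + \frac{q q}{3} = -8 + \frac{q^{2}}{3}$)
$- 5 j{\left(-4 \right)} + 0 \cdot 20 = - 5 \left(-8 + \frac{\left(-4\right)^{2}}{3}\right) + 0 \cdot 20 = - 5 \left(-8 + \frac{1}{3} \cdot 16\right) + 0 = - 5 \left(-8 + \frac{16}{3}\right) + 0 = \left(-5\right) \left(- \frac{8}{3}\right) + 0 = \frac{40}{3} + 0 = \frac{40}{3}$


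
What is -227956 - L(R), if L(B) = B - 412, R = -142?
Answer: -227402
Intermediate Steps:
L(B) = -412 + B
-227956 - L(R) = -227956 - (-412 - 142) = -227956 - 1*(-554) = -227956 + 554 = -227402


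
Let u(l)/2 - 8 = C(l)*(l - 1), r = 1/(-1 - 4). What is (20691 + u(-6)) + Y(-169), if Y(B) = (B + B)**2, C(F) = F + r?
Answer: 675189/5 ≈ 1.3504e+5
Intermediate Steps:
r = -1/5 (r = 1/(-5) = -1/5 ≈ -0.20000)
C(F) = -1/5 + F (C(F) = F - 1/5 = -1/5 + F)
u(l) = 16 + 2*(-1 + l)*(-1/5 + l) (u(l) = 16 + 2*((-1/5 + l)*(l - 1)) = 16 + 2*((-1/5 + l)*(-1 + l)) = 16 + 2*((-1 + l)*(-1/5 + l)) = 16 + 2*(-1 + l)*(-1/5 + l))
Y(B) = 4*B**2 (Y(B) = (2*B)**2 = 4*B**2)
(20691 + u(-6)) + Y(-169) = (20691 + (82/5 + 2*(-6)**2 - 12/5*(-6))) + 4*(-169)**2 = (20691 + (82/5 + 2*36 + 72/5)) + 4*28561 = (20691 + (82/5 + 72 + 72/5)) + 114244 = (20691 + 514/5) + 114244 = 103969/5 + 114244 = 675189/5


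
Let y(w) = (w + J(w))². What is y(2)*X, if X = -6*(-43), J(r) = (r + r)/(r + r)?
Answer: 2322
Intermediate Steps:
J(r) = 1 (J(r) = (2*r)/((2*r)) = (2*r)*(1/(2*r)) = 1)
X = 258
y(w) = (1 + w)² (y(w) = (w + 1)² = (1 + w)²)
y(2)*X = (1 + 2)²*258 = 3²*258 = 9*258 = 2322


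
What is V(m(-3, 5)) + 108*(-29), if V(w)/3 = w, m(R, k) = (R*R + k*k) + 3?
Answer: -3021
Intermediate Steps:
m(R, k) = 3 + R² + k² (m(R, k) = (R² + k²) + 3 = 3 + R² + k²)
V(w) = 3*w
V(m(-3, 5)) + 108*(-29) = 3*(3 + (-3)² + 5²) + 108*(-29) = 3*(3 + 9 + 25) - 3132 = 3*37 - 3132 = 111 - 3132 = -3021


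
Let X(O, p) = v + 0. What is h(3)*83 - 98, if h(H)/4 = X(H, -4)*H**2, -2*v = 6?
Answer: -9062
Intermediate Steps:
v = -3 (v = -1/2*6 = -3)
X(O, p) = -3 (X(O, p) = -3 + 0 = -3)
h(H) = -12*H**2 (h(H) = 4*(-3*H**2) = -12*H**2)
h(3)*83 - 98 = -12*3**2*83 - 98 = -12*9*83 - 98 = -108*83 - 98 = -8964 - 98 = -9062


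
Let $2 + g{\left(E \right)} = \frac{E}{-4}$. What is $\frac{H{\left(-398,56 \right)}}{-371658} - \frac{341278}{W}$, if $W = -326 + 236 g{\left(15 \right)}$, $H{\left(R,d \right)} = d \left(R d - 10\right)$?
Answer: $\frac{3070005734}{14892867} \approx 206.14$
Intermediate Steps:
$g{\left(E \right)} = -2 - \frac{E}{4}$ ($g{\left(E \right)} = -2 + \frac{E}{-4} = -2 + E \left(- \frac{1}{4}\right) = -2 - \frac{E}{4}$)
$H{\left(R,d \right)} = d \left(-10 + R d\right)$
$W = -1683$ ($W = -326 + 236 \left(-2 - \frac{15}{4}\right) = -326 + 236 \left(- \frac{23}{4}\right) = -326 - 1357 = -1683$)
$\frac{H{\left(-398,56 \right)}}{-371658} - \frac{341278}{W} = \frac{56 \left(-10 - 22288\right)}{-371658} - \frac{341278}{-1683} = 56 \left(-10 - 22288\right) \left(- \frac{1}{371658}\right) - - \frac{341278}{1683} = 56 \left(-22298\right) \left(- \frac{1}{371658}\right) + \frac{341278}{1683} = \left(-1248688\right) \left(- \frac{1}{371658}\right) + \frac{341278}{1683} = \frac{89192}{26547} + \frac{341278}{1683} = \frac{3070005734}{14892867}$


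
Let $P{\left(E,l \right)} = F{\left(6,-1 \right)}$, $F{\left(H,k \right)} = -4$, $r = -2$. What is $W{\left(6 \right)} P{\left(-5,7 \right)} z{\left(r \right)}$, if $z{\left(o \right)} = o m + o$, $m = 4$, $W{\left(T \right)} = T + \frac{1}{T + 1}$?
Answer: $\frac{1720}{7} \approx 245.71$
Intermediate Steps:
$P{\left(E,l \right)} = -4$
$W{\left(T \right)} = T + \frac{1}{1 + T}$
$z{\left(o \right)} = 5 o$ ($z{\left(o \right)} = o 4 + o = 4 o + o = 5 o$)
$W{\left(6 \right)} P{\left(-5,7 \right)} z{\left(r \right)} = \frac{1 + 6 + 6^{2}}{1 + 6} \left(-4\right) 5 \left(-2\right) = \frac{1 + 6 + 36}{7} \left(-4\right) \left(-10\right) = \frac{1}{7} \cdot 43 \left(-4\right) \left(-10\right) = \frac{43}{7} \left(-4\right) \left(-10\right) = \left(- \frac{172}{7}\right) \left(-10\right) = \frac{1720}{7}$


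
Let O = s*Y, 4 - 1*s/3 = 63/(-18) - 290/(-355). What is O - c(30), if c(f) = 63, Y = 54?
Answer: 72396/71 ≈ 1019.7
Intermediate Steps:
s = 2847/142 (s = 12 - 3*(63/(-18) - 290/(-355)) = 12 - 3*(63*(-1/18) - 290*(-1/355)) = 12 - 3*(-7/2 + 58/71) = 12 - 3*(-381/142) = 12 + 1143/142 = 2847/142 ≈ 20.049)
O = 76869/71 (O = (2847/142)*54 = 76869/71 ≈ 1082.7)
O - c(30) = 76869/71 - 1*63 = 76869/71 - 63 = 72396/71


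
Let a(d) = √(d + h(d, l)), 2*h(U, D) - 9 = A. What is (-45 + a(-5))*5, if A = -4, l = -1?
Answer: -225 + 5*I*√10/2 ≈ -225.0 + 7.9057*I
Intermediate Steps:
h(U, D) = 5/2 (h(U, D) = 9/2 + (½)*(-4) = 9/2 - 2 = 5/2)
a(d) = √(5/2 + d) (a(d) = √(d + 5/2) = √(5/2 + d))
(-45 + a(-5))*5 = (-45 + √(10 + 4*(-5))/2)*5 = (-45 + √(10 - 20)/2)*5 = (-45 + √(-10)/2)*5 = (-45 + (I*√10)/2)*5 = (-45 + I*√10/2)*5 = -225 + 5*I*√10/2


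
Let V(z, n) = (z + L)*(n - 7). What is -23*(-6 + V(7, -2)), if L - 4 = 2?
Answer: 2829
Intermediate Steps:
L = 6 (L = 4 + 2 = 6)
V(z, n) = (-7 + n)*(6 + z) (V(z, n) = (z + 6)*(n - 7) = (6 + z)*(-7 + n) = (-7 + n)*(6 + z))
-23*(-6 + V(7, -2)) = -23*(-6 + (-42 - 7*7 + 6*(-2) - 2*7)) = -23*(-6 + (-42 - 49 - 12 - 14)) = -23*(-6 - 117) = -23*(-123) = 2829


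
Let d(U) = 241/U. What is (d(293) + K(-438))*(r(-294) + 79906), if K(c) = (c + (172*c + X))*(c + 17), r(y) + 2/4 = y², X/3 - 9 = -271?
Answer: 3141826953516043/586 ≈ 5.3615e+12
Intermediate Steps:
X = -786 (X = 27 + 3*(-271) = 27 - 813 = -786)
r(y) = -½ + y²
K(c) = (-786 + 173*c)*(17 + c) (K(c) = (c + (172*c - 786))*(c + 17) = (c + (-786 + 172*c))*(17 + c) = (-786 + 173*c)*(17 + c))
(d(293) + K(-438))*(r(-294) + 79906) = (241/293 + (-13362 + 173*(-438)² + 2155*(-438)))*((-½ + (-294)²) + 79906) = (241*(1/293) + (-13362 + 173*191844 - 943890))*((-½ + 86436) + 79906) = (241/293 + (-13362 + 33189012 - 943890))*(172871/2 + 79906) = (241/293 + 32231760)*(332683/2) = (9443905921/293)*(332683/2) = 3141826953516043/586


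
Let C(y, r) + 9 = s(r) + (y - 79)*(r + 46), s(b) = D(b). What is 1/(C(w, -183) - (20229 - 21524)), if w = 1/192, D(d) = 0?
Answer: 192/2324791 ≈ 8.2588e-5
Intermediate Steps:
w = 1/192 ≈ 0.0052083
s(b) = 0
C(y, r) = -9 + (-79 + y)*(46 + r) (C(y, r) = -9 + (0 + (y - 79)*(r + 46)) = -9 + (0 + (-79 + y)*(46 + r)) = -9 + (-79 + y)*(46 + r))
1/(C(w, -183) - (20229 - 21524)) = 1/((-3643 - 79*(-183) + 46*(1/192) - 183*1/192) - (20229 - 21524)) = 1/((-3643 + 14457 + 23/96 - 61/64) - 1*(-1295)) = 1/(2076151/192 + 1295) = 1/(2324791/192) = 192/2324791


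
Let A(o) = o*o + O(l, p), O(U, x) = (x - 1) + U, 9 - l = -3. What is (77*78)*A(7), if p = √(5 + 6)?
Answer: 360360 + 6006*√11 ≈ 3.8028e+5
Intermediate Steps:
l = 12 (l = 9 - 1*(-3) = 9 + 3 = 12)
p = √11 ≈ 3.3166
O(U, x) = -1 + U + x (O(U, x) = (-1 + x) + U = -1 + U + x)
A(o) = 11 + √11 + o² (A(o) = o*o + (-1 + 12 + √11) = o² + (11 + √11) = 11 + √11 + o²)
(77*78)*A(7) = (77*78)*(11 + √11 + 7²) = 6006*(11 + √11 + 49) = 6006*(60 + √11) = 360360 + 6006*√11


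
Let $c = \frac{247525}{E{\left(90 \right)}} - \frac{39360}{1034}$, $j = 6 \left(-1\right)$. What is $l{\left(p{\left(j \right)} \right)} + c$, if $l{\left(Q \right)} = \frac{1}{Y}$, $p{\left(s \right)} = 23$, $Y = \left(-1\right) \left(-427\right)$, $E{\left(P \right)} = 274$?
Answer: $\frac{52340992493}{60487966} \approx 865.31$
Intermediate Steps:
$j = -6$
$Y = 427$
$c = \frac{122578105}{141658}$ ($c = \frac{247525}{274} - \frac{39360}{1034} = 247525 \cdot \frac{1}{274} - \frac{19680}{517} = \frac{247525}{274} - \frac{19680}{517} = \frac{122578105}{141658} \approx 865.31$)
$l{\left(Q \right)} = \frac{1}{427}$
$l{\left(p{\left(j \right)} \right)} + c = \frac{1}{427} + \frac{122578105}{141658} = \frac{52340992493}{60487966}$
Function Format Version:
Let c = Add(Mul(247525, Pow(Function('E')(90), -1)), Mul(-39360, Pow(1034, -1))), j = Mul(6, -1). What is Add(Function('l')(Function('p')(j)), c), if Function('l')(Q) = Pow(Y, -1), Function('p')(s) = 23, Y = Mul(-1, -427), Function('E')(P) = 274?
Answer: Rational(52340992493, 60487966) ≈ 865.31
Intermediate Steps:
j = -6
Y = 427
c = Rational(122578105, 141658) (c = Add(Mul(247525, Pow(274, -1)), Mul(-39360, Pow(1034, -1))) = Add(Mul(247525, Rational(1, 274)), Mul(-39360, Rational(1, 1034))) = Add(Rational(247525, 274), Rational(-19680, 517)) = Rational(122578105, 141658) ≈ 865.31)
Function('l')(Q) = Rational(1, 427) (Function('l')(Q) = Pow(427, -1) = Rational(1, 427))
Add(Function('l')(Function('p')(j)), c) = Add(Rational(1, 427), Rational(122578105, 141658)) = Rational(52340992493, 60487966)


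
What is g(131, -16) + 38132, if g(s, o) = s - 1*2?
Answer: 38261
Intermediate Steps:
g(s, o) = -2 + s (g(s, o) = s - 2 = -2 + s)
g(131, -16) + 38132 = (-2 + 131) + 38132 = 129 + 38132 = 38261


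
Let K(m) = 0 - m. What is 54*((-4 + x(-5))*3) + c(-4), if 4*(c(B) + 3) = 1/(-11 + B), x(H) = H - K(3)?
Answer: -58501/60 ≈ -975.02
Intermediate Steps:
K(m) = -m
x(H) = 3 + H (x(H) = H - (-1)*3 = H - 1*(-3) = H + 3 = 3 + H)
c(B) = -3 + 1/(4*(-11 + B))
54*((-4 + x(-5))*3) + c(-4) = 54*((-4 + (3 - 5))*3) + (133 - 12*(-4))/(4*(-11 - 4)) = 54*((-4 - 2)*3) + (¼)*(133 + 48)/(-15) = 54*(-6*3) + (¼)*(-1/15)*181 = 54*(-18) - 181/60 = -972 - 181/60 = -58501/60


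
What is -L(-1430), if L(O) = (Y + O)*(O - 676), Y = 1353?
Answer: -162162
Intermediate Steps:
L(O) = (-676 + O)*(1353 + O) (L(O) = (1353 + O)*(O - 676) = (1353 + O)*(-676 + O) = (-676 + O)*(1353 + O))
-L(-1430) = -(-914628 + (-1430)**2 + 677*(-1430)) = -(-914628 + 2044900 - 968110) = -1*162162 = -162162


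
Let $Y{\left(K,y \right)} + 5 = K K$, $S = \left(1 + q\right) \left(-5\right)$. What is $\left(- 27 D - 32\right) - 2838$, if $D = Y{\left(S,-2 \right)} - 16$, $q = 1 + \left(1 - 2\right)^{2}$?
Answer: $-8378$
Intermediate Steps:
$q = 2$ ($q = 1 + \left(-1\right)^{2} = 1 + 1 = 2$)
$S = -15$ ($S = \left(1 + 2\right) \left(-5\right) = 3 \left(-5\right) = -15$)
$Y{\left(K,y \right)} = -5 + K^{2}$ ($Y{\left(K,y \right)} = -5 + K K = -5 + K^{2}$)
$D = 204$ ($D = \left(-5 + \left(-15\right)^{2}\right) - 16 = \left(-5 + 225\right) - 16 = 220 - 16 = 204$)
$\left(- 27 D - 32\right) - 2838 = \left(\left(-27\right) 204 - 32\right) - 2838 = \left(-5508 - 32\right) - 2838 = -5540 - 2838 = -8378$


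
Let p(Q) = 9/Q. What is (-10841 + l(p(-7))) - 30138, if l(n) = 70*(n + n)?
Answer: -41159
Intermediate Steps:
l(n) = 140*n (l(n) = 70*(2*n) = 140*n)
(-10841 + l(p(-7))) - 30138 = (-10841 + 140*(9/(-7))) - 30138 = (-10841 + 140*(9*(-1/7))) - 30138 = (-10841 + 140*(-9/7)) - 30138 = (-10841 - 180) - 30138 = -11021 - 30138 = -41159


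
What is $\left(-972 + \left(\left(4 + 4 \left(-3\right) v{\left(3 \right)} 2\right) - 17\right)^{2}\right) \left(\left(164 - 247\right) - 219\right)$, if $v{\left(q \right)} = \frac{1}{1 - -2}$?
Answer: $160362$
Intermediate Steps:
$v{\left(q \right)} = \frac{1}{3}$ ($v{\left(q \right)} = \frac{1}{1 + 2} = \frac{1}{3}$)
$\left(-972 + \left(\left(4 + 4 \left(-3\right) v{\left(3 \right)} 2\right) - 17\right)^{2}\right) \left(\left(164 - 247\right) - 219\right) = \left(-972 + \left(\left(4 + 4 \left(-3\right) \frac{1}{3} \cdot 2\right) - 17\right)^{2}\right) \left(\left(164 - 247\right) - 219\right) = \left(-972 + \left(\left(4 + \left(-12\right) \frac{1}{3} \cdot 2\right) - 17\right)^{2}\right) \left(-83 - 219\right) = \left(-972 + \left(\left(4 - 8\right) - 17\right)^{2}\right) \left(-302\right) = \left(-972 + \left(-4 - 17\right)^{2}\right) \left(-302\right) = \left(-972 + \left(-21\right)^{2}\right) \left(-302\right) = \left(-972 + 441\right) \left(-302\right) = \left(-531\right) \left(-302\right) = 160362$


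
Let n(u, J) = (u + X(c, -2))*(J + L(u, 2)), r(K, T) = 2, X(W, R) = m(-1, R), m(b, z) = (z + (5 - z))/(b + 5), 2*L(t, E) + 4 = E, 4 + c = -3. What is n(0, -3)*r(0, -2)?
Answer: -10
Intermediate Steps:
c = -7 (c = -4 - 3 = -7)
L(t, E) = -2 + E/2
m(b, z) = 5/(5 + b)
X(W, R) = 5/4 (X(W, R) = 5/(5 - 1) = 5/4)
n(u, J) = (-1 + J)*(5/4 + u) (n(u, J) = (u + 5/4)*(J + (-2 + (½)*2)) = (5/4 + u)*(J + (-2 + 1)) = (5/4 + u)*(J - 1) = (5/4 + u)*(-1 + J) = (-1 + J)*(5/4 + u))
n(0, -3)*r(0, -2) = (-5/4 - 1*0 + (5/4)*(-3) - 3*0)*2 = (-5/4 + 0 - 15/4 + 0)*2 = -5*2 = -10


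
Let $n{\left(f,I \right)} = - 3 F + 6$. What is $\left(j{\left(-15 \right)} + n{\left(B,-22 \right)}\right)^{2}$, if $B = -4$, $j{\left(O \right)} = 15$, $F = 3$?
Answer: $144$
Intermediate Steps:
$n{\left(f,I \right)} = -3$ ($n{\left(f,I \right)} = \left(-3\right) 3 + 6 = -9 + 6 = -3$)
$\left(j{\left(-15 \right)} + n{\left(B,-22 \right)}\right)^{2} = \left(15 - 3\right)^{2} = 12^{2} = 144$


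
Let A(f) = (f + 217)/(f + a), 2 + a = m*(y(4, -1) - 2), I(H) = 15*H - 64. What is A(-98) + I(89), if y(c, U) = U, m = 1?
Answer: 130794/103 ≈ 1269.8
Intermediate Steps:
I(H) = -64 + 15*H
a = -5 (a = -2 + 1*(-1 - 2) = -2 + 1*(-3) = -2 - 3 = -5)
A(f) = (217 + f)/(-5 + f) (A(f) = (f + 217)/(f - 5) = (217 + f)/(-5 + f))
A(-98) + I(89) = (217 - 98)/(-5 - 98) + (-64 + 15*89) = 119/(-103) + (-64 + 1335) = -1/103*119 + 1271 = -119/103 + 1271 = 130794/103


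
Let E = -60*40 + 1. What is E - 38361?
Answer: -40760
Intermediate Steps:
E = -2399 (E = -2400 + 1 = -2399)
E - 38361 = -2399 - 38361 = -40760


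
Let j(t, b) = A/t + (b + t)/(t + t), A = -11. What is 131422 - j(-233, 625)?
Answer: 30621511/233 ≈ 1.3142e+5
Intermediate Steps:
j(t, b) = -11/t + (b + t)/(2*t) (j(t, b) = -11/t + (b + t)/(t + t) = -11/t + (b + t)/((2*t)) = -11/t + (b + t)*(1/(2*t)) = -11/t + (b + t)/(2*t))
131422 - j(-233, 625) = 131422 - (-22 + 625 - 233)/(2*(-233)) = 131422 - (-1)*370/(2*233) = 131422 - 1*(-185/233) = 131422 + 185/233 = 30621511/233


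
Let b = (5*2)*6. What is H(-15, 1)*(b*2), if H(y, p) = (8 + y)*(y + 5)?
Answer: 8400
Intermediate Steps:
b = 60 (b = 10*6 = 60)
H(y, p) = (5 + y)*(8 + y) (H(y, p) = (8 + y)*(5 + y) = (5 + y)*(8 + y))
H(-15, 1)*(b*2) = (40 + (-15)² + 13*(-15))*(60*2) = (40 + 225 - 195)*120 = 70*120 = 8400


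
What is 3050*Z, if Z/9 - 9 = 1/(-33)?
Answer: 2708400/11 ≈ 2.4622e+5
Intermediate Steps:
Z = 888/11 (Z = 81 + 9/(-33) = 81 + 9*(-1/33) = 81 - 3/11 = 888/11 ≈ 80.727)
3050*Z = 3050*(888/11) = 2708400/11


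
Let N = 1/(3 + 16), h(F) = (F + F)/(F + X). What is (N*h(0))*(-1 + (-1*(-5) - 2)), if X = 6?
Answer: 0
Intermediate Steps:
h(F) = 2*F/(6 + F) (h(F) = (F + F)/(F + 6) = (2*F)/(6 + F) = 2*F/(6 + F))
N = 1/19 ≈ 0.052632
(N*h(0))*(-1 + (-1*(-5) - 2)) = ((2*0/(6 + 0))/19)*(-1 + (-1*(-5) - 2)) = ((2*0/6)/19)*(-1 + (5 - 2)) = ((2*0*(⅙))/19)*(-1 + 3) = ((1/19)*0)*2 = 0*2 = 0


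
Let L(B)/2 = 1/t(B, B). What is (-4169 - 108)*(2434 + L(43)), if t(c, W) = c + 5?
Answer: -249849509/24 ≈ -1.0410e+7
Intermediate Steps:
t(c, W) = 5 + c
L(B) = 2/(5 + B)
(-4169 - 108)*(2434 + L(43)) = (-4169 - 108)*(2434 + 2/(5 + 43)) = -4277*(2434 + 2/48) = -4277*(2434 + 2*(1/48)) = -4277*(2434 + 1/24) = -4277*58417/24 = -249849509/24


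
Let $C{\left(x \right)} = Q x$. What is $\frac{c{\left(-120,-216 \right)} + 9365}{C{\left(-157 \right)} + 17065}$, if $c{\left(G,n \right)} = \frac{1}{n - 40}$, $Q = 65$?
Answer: $\frac{2397439}{1756160} \approx 1.3652$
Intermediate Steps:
$C{\left(x \right)} = 65 x$
$c{\left(G,n \right)} = \frac{1}{-40 + n}$
$\frac{c{\left(-120,-216 \right)} + 9365}{C{\left(-157 \right)} + 17065} = \frac{\frac{1}{-40 - 216} + 9365}{65 \left(-157\right) + 17065} = \frac{\frac{1}{-256} + 9365}{-10205 + 17065} = \frac{- \frac{1}{256} + 9365}{6860} = \frac{2397439}{256} \cdot \frac{1}{6860} = \frac{2397439}{1756160}$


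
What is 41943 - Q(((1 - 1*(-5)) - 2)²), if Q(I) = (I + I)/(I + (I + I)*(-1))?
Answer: 41945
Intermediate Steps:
Q(I) = -2 (Q(I) = (2*I)/(I + (2*I)*(-1)) = (2*I)/(I - 2*I) = (2*I)/((-I)) = (2*I)*(-1/I) = -2)
41943 - Q(((1 - 1*(-5)) - 2)²) = 41943 - 1*(-2) = 41943 + 2 = 41945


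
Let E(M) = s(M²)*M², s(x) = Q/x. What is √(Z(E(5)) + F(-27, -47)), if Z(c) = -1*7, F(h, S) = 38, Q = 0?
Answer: √31 ≈ 5.5678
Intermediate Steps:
s(x) = 0 (s(x) = 0/x = 0)
E(M) = 0 (E(M) = 0*M² = 0)
Z(c) = -7
√(Z(E(5)) + F(-27, -47)) = √(-7 + 38) = √31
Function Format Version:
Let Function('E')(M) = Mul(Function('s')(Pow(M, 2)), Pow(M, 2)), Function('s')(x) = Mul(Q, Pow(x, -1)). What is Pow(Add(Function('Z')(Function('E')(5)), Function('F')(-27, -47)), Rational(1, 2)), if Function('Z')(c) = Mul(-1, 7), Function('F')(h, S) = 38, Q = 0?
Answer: Pow(31, Rational(1, 2)) ≈ 5.5678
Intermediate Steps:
Function('s')(x) = 0 (Function('s')(x) = Mul(0, Pow(x, -1)) = 0)
Function('E')(M) = 0 (Function('E')(M) = Mul(0, Pow(M, 2)) = 0)
Function('Z')(c) = -7
Pow(Add(Function('Z')(Function('E')(5)), Function('F')(-27, -47)), Rational(1, 2)) = Pow(Add(-7, 38), Rational(1, 2)) = Pow(31, Rational(1, 2))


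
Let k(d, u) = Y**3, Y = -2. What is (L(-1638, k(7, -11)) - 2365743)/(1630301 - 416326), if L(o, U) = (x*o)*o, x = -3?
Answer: -416595/48559 ≈ -8.5791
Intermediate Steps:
k(d, u) = -8 (k(d, u) = (-2)**3 = -8)
L(o, U) = -3*o**2 (L(o, U) = (-3*o)*o = -3*o**2)
(L(-1638, k(7, -11)) - 2365743)/(1630301 - 416326) = (-3*(-1638)**2 - 2365743)/(1630301 - 416326) = (-3*2683044 - 2365743)/1213975 = (-8049132 - 2365743)*(1/1213975) = -10414875*1/1213975 = -416595/48559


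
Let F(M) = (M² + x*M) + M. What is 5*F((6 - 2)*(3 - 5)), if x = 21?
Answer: -560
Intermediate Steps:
F(M) = M² + 22*M (F(M) = (M² + 21*M) + M = M² + 22*M)
5*F((6 - 2)*(3 - 5)) = 5*(((6 - 2)*(3 - 5))*(22 + (6 - 2)*(3 - 5))) = 5*((4*(-2))*(22 + 4*(-2))) = 5*(-8*(22 - 8)) = 5*(-8*14) = 5*(-112) = -560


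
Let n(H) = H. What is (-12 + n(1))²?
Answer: 121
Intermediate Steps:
(-12 + n(1))² = (-12 + 1)² = (-11)² = 121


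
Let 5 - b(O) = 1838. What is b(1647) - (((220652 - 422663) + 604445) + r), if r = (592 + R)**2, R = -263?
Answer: -512508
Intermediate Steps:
b(O) = -1833 (b(O) = 5 - 1*1838 = 5 - 1838 = -1833)
r = 108241 (r = (592 - 263)**2 = 329**2 = 108241)
b(1647) - (((220652 - 422663) + 604445) + r) = -1833 - (((220652 - 422663) + 604445) + 108241) = -1833 - ((-202011 + 604445) + 108241) = -1833 - (402434 + 108241) = -1833 - 1*510675 = -1833 - 510675 = -512508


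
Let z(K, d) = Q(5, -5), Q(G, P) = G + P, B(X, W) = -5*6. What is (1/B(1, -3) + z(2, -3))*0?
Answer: 0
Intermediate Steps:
B(X, W) = -30
z(K, d) = 0 (z(K, d) = 5 - 5 = 0)
(1/B(1, -3) + z(2, -3))*0 = (1/(-30) + 0)*0 = (1*(-1/30) + 0)*0 = (-1/30 + 0)*0 = -1/30*0 = 0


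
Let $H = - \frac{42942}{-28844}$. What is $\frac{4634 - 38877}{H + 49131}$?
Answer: $- \frac{493852546}{708588753} \approx -0.69695$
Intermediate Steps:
$H = \frac{21471}{14422}$ ($H = \left(-42942\right) \left(- \frac{1}{28844}\right) = \frac{21471}{14422} \approx 1.4888$)
$\frac{4634 - 38877}{H + 49131} = \frac{4634 - 38877}{\frac{21471}{14422} + 49131} = - \frac{34243}{\frac{708588753}{14422}} = \left(-34243\right) \frac{14422}{708588753} = - \frac{493852546}{708588753}$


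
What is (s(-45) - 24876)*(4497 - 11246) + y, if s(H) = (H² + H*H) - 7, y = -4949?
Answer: 140596968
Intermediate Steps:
s(H) = -7 + 2*H² (s(H) = (H² + H²) - 7 = 2*H² - 7 = -7 + 2*H²)
(s(-45) - 24876)*(4497 - 11246) + y = ((-7 + 2*(-45)²) - 24876)*(4497 - 11246) - 4949 = ((-7 + 2*2025) - 24876)*(-6749) - 4949 = ((-7 + 4050) - 24876)*(-6749) - 4949 = (4043 - 24876)*(-6749) - 4949 = -20833*(-6749) - 4949 = 140601917 - 4949 = 140596968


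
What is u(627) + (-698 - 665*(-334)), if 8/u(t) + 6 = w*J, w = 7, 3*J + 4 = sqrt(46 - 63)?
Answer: 217647628/983 - 56*I*sqrt(17)/983 ≈ 2.2141e+5 - 0.23489*I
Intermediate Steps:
J = -4/3 + I*sqrt(17)/3 (J = -4/3 + sqrt(46 - 63)/3 = -4/3 + sqrt(-17)/3 = -4/3 + (I*sqrt(17))/3 = -4/3 + I*sqrt(17)/3 ≈ -1.3333 + 1.3744*I)
u(t) = 8/(-46/3 + 7*I*sqrt(17)/3) (u(t) = 8/(-6 + 7*(-4/3 + I*sqrt(17)/3)) = 8/(-6 + (-28/3 + 7*I*sqrt(17)/3)) = 8/(-46/3 + 7*I*sqrt(17)/3))
u(627) + (-698 - 665*(-334)) = (-368/983 - 56*I*sqrt(17)/983) + (-698 - 665*(-334)) = (-368/983 - 56*I*sqrt(17)/983) + (-698 + 222110) = (-368/983 - 56*I*sqrt(17)/983) + 221412 = 217647628/983 - 56*I*sqrt(17)/983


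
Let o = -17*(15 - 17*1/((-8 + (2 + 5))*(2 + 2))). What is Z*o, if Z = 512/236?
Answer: -41888/59 ≈ -709.97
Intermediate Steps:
Z = 128/59 (Z = 512*(1/236) = 128/59 ≈ 2.1695)
o = -1309/4 (o = -17*(15 - 17*1/(4*(-8 + 7))) = -17*(15 - 17/((-1*4))) = -17*(15 - 17/(-4)) = -17*(15 - 17*(-¼)) = -17*(15 + 17/4) = -17*77/4 = -1309/4 ≈ -327.25)
Z*o = (128/59)*(-1309/4) = -41888/59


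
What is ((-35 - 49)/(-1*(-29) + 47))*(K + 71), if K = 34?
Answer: -2205/19 ≈ -116.05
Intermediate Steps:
((-35 - 49)/(-1*(-29) + 47))*(K + 71) = ((-35 - 49)/(-1*(-29) + 47))*(34 + 71) = -84/(29 + 47)*105 = -84/76*105 = -84*1/76*105 = -21/19*105 = -2205/19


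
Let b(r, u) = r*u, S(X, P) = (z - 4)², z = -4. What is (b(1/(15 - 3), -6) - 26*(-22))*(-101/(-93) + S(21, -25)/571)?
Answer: 24240363/35402 ≈ 684.72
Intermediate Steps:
S(X, P) = 64 (S(X, P) = (-4 - 4)² = (-8)² = 64)
(b(1/(15 - 3), -6) - 26*(-22))*(-101/(-93) + S(21, -25)/571) = (-6/(15 - 3) - 26*(-22))*(-101/(-93) + 64/571) = (-6/12 + 572)*(-101*(-1/93) + 64*(1/571)) = ((1/12)*(-6) + 572)*(101/93 + 64/571) = (-½ + 572)*(63623/53103) = (1143/2)*(63623/53103) = 24240363/35402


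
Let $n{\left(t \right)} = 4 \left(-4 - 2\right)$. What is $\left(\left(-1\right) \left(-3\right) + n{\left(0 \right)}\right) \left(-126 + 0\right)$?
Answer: $2646$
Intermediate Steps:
$n{\left(t \right)} = -24$ ($n{\left(t \right)} = 4 \left(-6\right) = -24$)
$\left(\left(-1\right) \left(-3\right) + n{\left(0 \right)}\right) \left(-126 + 0\right) = \left(\left(-1\right) \left(-3\right) - 24\right) \left(-126 + 0\right) = \left(3 - 24\right) \left(-126\right) = \left(-21\right) \left(-126\right) = 2646$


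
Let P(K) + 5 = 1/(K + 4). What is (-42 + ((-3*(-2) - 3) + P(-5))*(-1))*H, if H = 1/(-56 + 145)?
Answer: -39/89 ≈ -0.43820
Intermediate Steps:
P(K) = -5 + 1/(4 + K) (P(K) = -5 + 1/(K + 4) = -5 + 1/(4 + K))
H = 1/89 ≈ 0.011236
(-42 + ((-3*(-2) - 3) + P(-5))*(-1))*H = (-42 + ((-3*(-2) - 3) + (-19 - 5*(-5))/(4 - 5))*(-1))*(1/89) = (-42 + ((6 - 3) + (-19 + 25)/(-1))*(-1))*(1/89) = (-42 + (3 - 1*6)*(-1))*(1/89) = (-42 + (3 - 6)*(-1))*(1/89) = (-42 - 3*(-1))*(1/89) = (-42 + 3)*(1/89) = -39*1/89 = -39/89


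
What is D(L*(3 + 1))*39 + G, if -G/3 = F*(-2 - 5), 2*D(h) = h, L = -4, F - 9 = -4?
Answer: -207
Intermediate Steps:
F = 5 (F = 9 - 4 = 5)
D(h) = h/2
G = 105 (G = -15*(-2 - 5) = -15*(-7) = -3*(-35) = 105)
D(L*(3 + 1))*39 + G = ((-4*(3 + 1))/2)*39 + 105 = ((-4*4)/2)*39 + 105 = ((½)*(-16))*39 + 105 = -8*39 + 105 = -312 + 105 = -207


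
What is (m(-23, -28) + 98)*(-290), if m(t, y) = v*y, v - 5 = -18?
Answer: -133980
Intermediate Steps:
v = -13 (v = 5 - 18 = -13)
m(t, y) = -13*y
(m(-23, -28) + 98)*(-290) = (-13*(-28) + 98)*(-290) = (364 + 98)*(-290) = 462*(-290) = -133980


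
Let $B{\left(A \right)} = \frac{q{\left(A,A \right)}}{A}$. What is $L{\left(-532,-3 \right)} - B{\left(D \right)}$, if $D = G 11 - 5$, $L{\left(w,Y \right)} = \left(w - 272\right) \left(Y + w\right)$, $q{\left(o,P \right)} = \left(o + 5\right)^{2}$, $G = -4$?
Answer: $\frac{21078796}{49} \approx 4.3018 \cdot 10^{5}$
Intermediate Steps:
$q{\left(o,P \right)} = \left(5 + o\right)^{2}$
$L{\left(w,Y \right)} = \left(-272 + w\right) \left(Y + w\right)$
$D = -49$ ($D = \left(-4\right) 11 - 5 = -44 - 5 = -49$)
$B{\left(A \right)} = \frac{\left(5 + A\right)^{2}}{A}$
$L{\left(-532,-3 \right)} - B{\left(D \right)} = \left(\left(-532\right)^{2} - -816 - -144704 - -1596\right) - \frac{\left(5 - 49\right)^{2}}{-49} = \left(283024 + 816 + 144704 + 1596\right) - - \frac{\left(-44\right)^{2}}{49} = 430140 - \left(- \frac{1}{49}\right) 1936 = 430140 - - \frac{1936}{49} = 430140 + \frac{1936}{49} = \frac{21078796}{49}$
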